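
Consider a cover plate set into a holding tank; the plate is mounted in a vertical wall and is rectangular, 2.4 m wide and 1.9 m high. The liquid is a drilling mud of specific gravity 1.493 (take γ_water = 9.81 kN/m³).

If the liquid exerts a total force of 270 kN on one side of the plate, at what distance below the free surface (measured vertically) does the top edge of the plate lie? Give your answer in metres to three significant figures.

γ = 1.493 × 9.81 = 14.64633 kN/m³.
A = 2.4 × 1.9 = 4.56 m².
From F = γ·h_c·A, the centroid depth is h_c = 270/(14.64633 × 4.56) = 4.04269 m.
The centroid lies 1.9/2 = 0.95 m below the top edge, so the top edge sits at h_top = 4.04269 − 0.95 = 3.09269 m below the surface.

d_top ≈ 3.09 m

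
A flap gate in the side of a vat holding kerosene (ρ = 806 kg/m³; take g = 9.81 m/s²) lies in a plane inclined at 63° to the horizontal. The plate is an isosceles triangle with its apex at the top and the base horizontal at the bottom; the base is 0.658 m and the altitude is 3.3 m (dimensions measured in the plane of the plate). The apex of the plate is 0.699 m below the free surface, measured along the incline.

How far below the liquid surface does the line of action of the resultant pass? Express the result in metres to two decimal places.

h_p = 2.77 m

γ = ρg = 806 × 9.81 / 1000 = 7.90686 kN/m³.
Let θ = 63° be the plate's angle to the horizontal; measure y along the incline from where the plane meets the free surface. Vertical depth h = y·sinθ with sinθ = 0.891007.
With the apex up, the centroid sits 2h/3 = 2 × 3.3/3 = 2.2 m below the apex, so y_c = 0.699 + 2.2 = 2.899 m and h_c = 2.899 × 0.891007 = 2.58303 m.
A = ½ × 0.658 × 3.3 = 1.0857 m².
Resultant F = γ·h_c·A = 7.90686 × 2.58303 × 1.0857 = 22.174 kN.
I_c = b·h³/36 = 0.658 × 3.3³/36 = 0.656849 m⁴.
Centre of pressure: y_p = y_c + I_c/(y_c·A) = 2.899 + 0.656849/(2.899 × 1.0857) = 2.899 + 0.208693 = 3.10769 m along the plane.
Vertically, h_p = y_p·sinθ = 3.10769 × 0.891007 = 2.76897 m.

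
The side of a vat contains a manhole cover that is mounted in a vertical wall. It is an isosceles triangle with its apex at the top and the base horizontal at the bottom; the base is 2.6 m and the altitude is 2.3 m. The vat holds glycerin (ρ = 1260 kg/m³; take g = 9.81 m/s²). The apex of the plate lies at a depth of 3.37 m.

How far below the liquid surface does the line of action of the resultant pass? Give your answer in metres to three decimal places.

γ = ρg = 1260 × 9.81 / 1000 = 12.3606 kN/m³.
With the apex up, the centroid sits 2h/3 = 2 × 2.3/3 = 1.53333 m below the apex, so the centroid depth is h_c = 3.37 + 1.53333 = 4.90333 m.
A = ½ × 2.6 × 2.3 = 2.99 m².
Resultant F = γ·h_c·A = 12.3606 × 4.90333 × 2.99 = 181.218 kN.
I_c = b·h³/36 = 2.6 × 2.3³/36 = 0.878728 m⁴.
Centre of pressure: y_p = y_c + I_c/(y_c·A) = 4.90333 + 0.878728/(4.90333 × 2.99) = 4.90333 + 0.0599366 = 4.96327 m along the plane.

h_p = 4.963 m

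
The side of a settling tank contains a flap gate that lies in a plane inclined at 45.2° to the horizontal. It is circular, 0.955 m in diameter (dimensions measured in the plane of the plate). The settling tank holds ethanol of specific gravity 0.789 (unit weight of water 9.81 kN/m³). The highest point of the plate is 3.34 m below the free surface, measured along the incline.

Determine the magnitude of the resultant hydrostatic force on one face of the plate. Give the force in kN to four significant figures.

γ = 0.789 × 9.81 = 7.74009 kN/m³.
Let θ = 45.2° be the plate's angle to the horizontal; measure y along the incline from where the plane meets the free surface. Vertical depth h = y·sinθ with sinθ = 0.709571.
The centroid is at the centre, 0.4775 m below the top of the plate, so y_c = 3.34 + 0.4775 = 3.8175 m and h_c = 3.8175 × 0.709571 = 2.70879 m.
A = π(0.4775)² = 0.716303 m².
Resultant F = γ·h_c·A = 7.74009 × 2.70879 × 0.716303 = 15.0182 kN.

F ≈ 15.02 kN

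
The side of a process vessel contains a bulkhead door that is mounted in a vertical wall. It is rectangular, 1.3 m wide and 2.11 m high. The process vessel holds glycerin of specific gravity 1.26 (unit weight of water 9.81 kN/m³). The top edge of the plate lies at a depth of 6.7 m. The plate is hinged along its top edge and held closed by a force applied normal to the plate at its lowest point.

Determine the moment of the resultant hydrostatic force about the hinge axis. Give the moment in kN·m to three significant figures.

M ≈ 290 kN·m

γ = 1.26 × 9.81 = 12.3606 kN/m³.
The centroid lies 2.11/2 = 1.055 m below the top edge, so the centroid depth is h_c = 6.7 + 1.055 = 7.755 m.
A = 1.3 × 2.11 = 2.743 m².
Resultant F = γ·h_c·A = 12.3606 × 7.755 × 2.743 = 262.934 kN.
I_c = b·h³/12 = 1.3 × 2.11³/12 = 1.01768 m⁴.
Centre of pressure: y_p = y_c + I_c/(y_c·A) = 7.755 + 1.01768/(7.755 × 2.743) = 7.755 + 0.0478414 = 7.80284 m along the plane.
The resultant acts 1.055 + 0.0478414 = 1.10284 m (along the plate) below the hinge at the top edge, so the moment about the hinge is M = F × 1.10284 = 262.934 × 1.10284 = 289.974 kN·m.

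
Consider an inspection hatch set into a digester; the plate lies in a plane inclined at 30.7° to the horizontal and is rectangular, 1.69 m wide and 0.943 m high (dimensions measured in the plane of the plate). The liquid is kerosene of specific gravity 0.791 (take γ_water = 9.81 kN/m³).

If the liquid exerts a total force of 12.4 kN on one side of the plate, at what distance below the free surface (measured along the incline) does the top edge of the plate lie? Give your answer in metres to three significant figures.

γ = 0.791 × 9.81 = 7.75971 kN/m³.
A = 1.69 × 0.943 = 1.59367 m².
From F = γ·h_c·A, the centroid depth is h_c = 12.4/(7.75971 × 1.59367) = 1.00272 m.
Let θ = 30.7° be the plate's angle to the horizontal; measure y along the incline from where the plane meets the free surface. Vertical depth h = y·sinθ with sinθ = 0.510543.
Along the incline, y_c = h_c/sinθ = 1.00272/0.510543 = 1.96403 m.
The centroid lies 0.943/2 = 0.4715 m below the top edge, so the top edge sits at y_top = 1.96403 − 0.4715 = 1.49253 m along the incline.

y_top ≈ 1.49 m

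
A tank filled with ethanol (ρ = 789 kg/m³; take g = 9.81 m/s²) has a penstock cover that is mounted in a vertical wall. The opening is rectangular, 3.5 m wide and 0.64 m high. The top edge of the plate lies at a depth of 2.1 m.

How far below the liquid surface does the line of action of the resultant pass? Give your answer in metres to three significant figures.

γ = ρg = 789 × 9.81 / 1000 = 7.74009 kN/m³.
The centroid lies 0.64/2 = 0.32 m below the top edge, so the centroid depth is h_c = 2.1 + 0.32 = 2.42 m.
A = 3.5 × 0.64 = 2.24 m².
Resultant F = γ·h_c·A = 7.74009 × 2.42 × 2.24 = 41.9575 kN.
I_c = b·h³/12 = 3.5 × 0.64³/12 = 0.0764587 m⁴.
Centre of pressure: y_p = y_c + I_c/(y_c·A) = 2.42 + 0.0764587/(2.42 × 2.24) = 2.42 + 0.0141047 = 2.4341 m along the plane.

h_p = 2.43 m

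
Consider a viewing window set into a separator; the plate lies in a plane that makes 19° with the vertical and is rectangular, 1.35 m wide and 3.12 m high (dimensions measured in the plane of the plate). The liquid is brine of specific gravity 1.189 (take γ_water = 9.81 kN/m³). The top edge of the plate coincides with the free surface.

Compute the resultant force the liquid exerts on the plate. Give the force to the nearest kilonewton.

γ = 1.189 × 9.81 = 11.66409 kN/m³.
The plate makes 19° with the vertical, i.e. θ = 90° − 19° = 71° to the horizontal. Measuring y along the incline from the free-surface line, vertical depth h = y·sinθ with sinθ = 0.945519.
The centroid lies 3.12/2 = 1.56 m below the top edge, so y_c = 1.56 m and h_c = 1.56 × 0.945519 = 1.47501 m.
A = 1.35 × 3.12 = 4.212 m².
Resultant F = γ·h_c·A = 11.66409 × 1.47501 × 4.212 = 72.466 kN.

F ≈ 72 kN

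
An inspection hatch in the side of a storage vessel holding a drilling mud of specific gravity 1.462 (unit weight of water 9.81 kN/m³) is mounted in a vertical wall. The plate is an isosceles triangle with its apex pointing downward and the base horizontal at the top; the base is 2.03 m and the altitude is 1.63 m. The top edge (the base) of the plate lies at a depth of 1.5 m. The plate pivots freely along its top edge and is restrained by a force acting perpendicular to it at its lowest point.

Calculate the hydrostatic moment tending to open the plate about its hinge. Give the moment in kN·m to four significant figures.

γ = 1.462 × 9.81 = 14.34222 kN/m³.
With the apex down, the centroid sits h/3 = 1.63/3 = 0.543333 m below the base (the top edge), so the centroid depth is h_c = 1.5 + 0.543333 = 2.04333 m.
A = ½ × 2.03 × 1.63 = 1.65445 m².
Resultant F = γ·h_c·A = 14.34222 × 2.04333 × 1.65445 = 48.4851 kN.
I_c = b·h³/36 = 2.03 × 1.63³/36 = 0.244206 m⁴.
Centre of pressure: y_p = y_c + I_c/(y_c·A) = 2.04333 + 0.244206/(2.04333 × 1.65445) = 2.04333 + 0.0722377 = 2.11557 m along the plane.
The resultant acts 0.543333 + 0.0722377 = 0.615571 m (along the plate) below the hinge at the top edge, so the moment about the hinge is M = F × 0.615571 = 48.4851 × 0.615571 = 29.846 kN·m.

M ≈ 29.85 kN·m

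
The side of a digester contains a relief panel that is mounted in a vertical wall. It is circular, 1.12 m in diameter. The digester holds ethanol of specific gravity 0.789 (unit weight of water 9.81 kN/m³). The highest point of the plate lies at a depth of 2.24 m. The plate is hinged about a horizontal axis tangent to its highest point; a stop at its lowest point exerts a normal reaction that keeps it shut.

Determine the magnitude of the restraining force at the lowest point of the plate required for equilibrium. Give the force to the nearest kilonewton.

P ≈ 11 kN

γ = 0.789 × 9.81 = 7.74009 kN/m³.
The centroid is at the centre, 0.56 m below the top of the plate, so the centroid depth is h_c = 2.24 + 0.56 = 2.8 m.
A = π(0.56)² = 0.985203 m².
Resultant F = γ·h_c·A = 7.74009 × 2.8 × 0.985203 = 21.3516 kN.
I_c = πr⁴/4 = π × 0.56⁴/4 = 0.07724 m⁴.
Centre of pressure: y_p = y_c + I_c/(y_c·A) = 2.8 + 0.07724/(2.8 × 0.985203) = 2.8 + 0.028 = 2.828 m along the plane.
The resultant acts 0.56 + 0.028 = 0.588 m (along the plate) below the hinge at the top edge, so the moment about the hinge is M = F × 0.588 = 21.3516 × 0.588 = 12.5547 kN·m.
A normal force at the bottom, 1.12 m from the hinge, must supply this moment: P = 12.5547/1.12 = 11.2096 kN.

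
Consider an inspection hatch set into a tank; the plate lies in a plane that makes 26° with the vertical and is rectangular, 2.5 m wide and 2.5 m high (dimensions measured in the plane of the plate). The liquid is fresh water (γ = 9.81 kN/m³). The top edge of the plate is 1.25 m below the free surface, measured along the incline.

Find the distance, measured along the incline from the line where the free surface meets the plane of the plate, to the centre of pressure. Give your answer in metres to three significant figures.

γ = 9.81 kN/m³.
The plate makes 26° with the vertical, i.e. θ = 90° − 26° = 64° to the horizontal. Measuring y along the incline from the free-surface line, vertical depth h = y·sinθ with sinθ = 0.898794.
The centroid lies 2.5/2 = 1.25 m below the top edge, so y_c = 1.25 + 1.25 = 2.5 m and h_c = 2.5 × 0.898794 = 2.24699 m.
A = 2.5 × 2.5 = 6.25 m².
Resultant F = γ·h_c·A = 9.81 × 2.24699 × 6.25 = 137.769 kN.
I_c = b·h³/12 = 2.5 × 2.5³/12 = 3.25521 m⁴.
Centre of pressure: y_p = y_c + I_c/(y_c·A) = 2.5 + 3.25521/(2.5 × 6.25) = 2.5 + 0.208333 = 2.70833 m along the plane.

y_p = 2.71 m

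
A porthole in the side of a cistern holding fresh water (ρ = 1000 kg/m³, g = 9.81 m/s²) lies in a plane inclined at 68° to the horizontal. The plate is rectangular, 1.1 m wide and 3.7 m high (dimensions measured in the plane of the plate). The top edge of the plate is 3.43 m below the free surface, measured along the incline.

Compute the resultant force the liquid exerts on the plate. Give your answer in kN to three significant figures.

γ = ρg = 1000 × 9.81 = 9810 N/m³ = 9.81 kN/m³.
Let θ = 68° be the plate's angle to the horizontal; measure y along the incline from where the plane meets the free surface. Vertical depth h = y·sinθ with sinθ = 0.927184.
The centroid lies 3.7/2 = 1.85 m below the top edge, so y_c = 3.43 + 1.85 = 5.28 m and h_c = 5.28 × 0.927184 = 4.89553 m.
A = 1.1 × 3.7 = 4.07 m².
Resultant F = γ·h_c·A = 9.81 × 4.89553 × 4.07 = 195.462 kN.

F ≈ 195 kN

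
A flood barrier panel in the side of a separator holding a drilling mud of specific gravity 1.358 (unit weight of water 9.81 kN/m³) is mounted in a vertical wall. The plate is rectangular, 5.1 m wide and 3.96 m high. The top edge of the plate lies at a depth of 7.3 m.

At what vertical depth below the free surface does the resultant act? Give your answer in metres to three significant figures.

h_p = 9.42 m

γ = 1.358 × 9.81 = 13.32198 kN/m³.
The centroid lies 3.96/2 = 1.98 m below the top edge, so the centroid depth is h_c = 7.3 + 1.98 = 9.28 m.
A = 5.1 × 3.96 = 20.196 m².
Resultant F = γ·h_c·A = 13.32198 × 9.28 × 20.196 = 2496.79 kN.
I_c = b·h³/12 = 5.1 × 3.96³/12 = 26.3921 m⁴.
Centre of pressure: y_p = y_c + I_c/(y_c·A) = 9.28 + 26.3921/(9.28 × 20.196) = 9.28 + 0.140819 = 9.42082 m along the plane.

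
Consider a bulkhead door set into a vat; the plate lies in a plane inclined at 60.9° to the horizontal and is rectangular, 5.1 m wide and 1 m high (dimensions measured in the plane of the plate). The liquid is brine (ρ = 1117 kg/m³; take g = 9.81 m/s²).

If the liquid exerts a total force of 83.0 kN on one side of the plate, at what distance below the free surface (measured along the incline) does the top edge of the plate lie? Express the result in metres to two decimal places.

γ = ρg = 1117 × 9.81 / 1000 = 10.95777 kN/m³.
A = 5.1 × 1 = 5.1 m².
From F = γ·h_c·A, the centroid depth is h_c = 83.0/(10.95777 × 5.1) = 1.4852 m.
Let θ = 60.9° be the plate's angle to the horizontal; measure y along the incline from where the plane meets the free surface. Vertical depth h = y·sinθ with sinθ = 0.873772.
Along the incline, y_c = h_c/sinθ = 1.4852/0.873772 = 1.69976 m.
The centroid lies 1/2 = 0.5 m below the top edge, so the top edge sits at y_top = 1.69976 − 0.5 = 1.19976 m along the incline.

y_top ≈ 1.20 m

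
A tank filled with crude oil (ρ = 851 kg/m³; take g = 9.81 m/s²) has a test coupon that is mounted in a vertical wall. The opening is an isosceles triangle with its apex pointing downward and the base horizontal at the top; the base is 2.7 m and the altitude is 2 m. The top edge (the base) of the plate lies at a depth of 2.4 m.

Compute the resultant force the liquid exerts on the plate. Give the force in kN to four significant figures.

γ = ρg = 851 × 9.81 / 1000 = 8.34831 kN/m³.
With the apex down, the centroid sits h/3 = 2/3 = 0.666667 m below the base (the top edge), so the centroid depth is h_c = 2.4 + 0.666667 = 3.06667 m.
A = ½ × 2.7 × 2 = 2.7 m².
Resultant F = γ·h_c·A = 8.34831 × 3.06667 × 2.7 = 69.1241 kN.

F ≈ 69.12 kN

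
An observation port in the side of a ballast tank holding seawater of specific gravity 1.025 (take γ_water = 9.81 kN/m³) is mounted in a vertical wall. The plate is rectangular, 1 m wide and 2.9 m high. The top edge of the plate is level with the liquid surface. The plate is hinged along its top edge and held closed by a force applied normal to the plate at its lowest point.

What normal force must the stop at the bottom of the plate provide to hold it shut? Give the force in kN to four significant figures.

P ≈ 28.19 kN

γ = 1.025 × 9.81 = 10.05525 kN/m³.
The centroid lies 2.9/2 = 1.45 m below the top edge, so the centroid depth is h_c = 1.45 m.
A = 1 × 2.9 = 2.9 m².
Resultant F = γ·h_c·A = 10.05525 × 1.45 × 2.9 = 42.2823 kN.
I_c = b·h³/12 = 1 × 2.9³/12 = 2.03242 m⁴.
Centre of pressure: y_p = y_c + I_c/(y_c·A) = 1.45 + 2.03242/(1.45 × 2.9) = 1.45 + 0.483334 = 1.93333 m along the plane.
The resultant acts 1.45 + 0.483334 = 1.93333 m (along the plate) below the hinge at the top edge, so the moment about the hinge is M = F × 1.93333 = 42.2823 × 1.93333 = 81.7456 kN·m.
A normal force at the bottom, 2.9 m from the hinge, must supply this moment: P = 81.7456/2.9 = 28.1881 kN.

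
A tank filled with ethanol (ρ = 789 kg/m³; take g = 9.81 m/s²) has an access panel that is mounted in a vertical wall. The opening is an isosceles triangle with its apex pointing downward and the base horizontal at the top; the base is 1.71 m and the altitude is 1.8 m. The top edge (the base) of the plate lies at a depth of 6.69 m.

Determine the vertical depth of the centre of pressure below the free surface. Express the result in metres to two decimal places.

h_p = 7.31 m

γ = ρg = 789 × 9.81 / 1000 = 7.74009 kN/m³.
With the apex down, the centroid sits h/3 = 1.8/3 = 0.6 m below the base (the top edge), so the centroid depth is h_c = 6.69 + 0.6 = 7.29 m.
A = ½ × 1.71 × 1.8 = 1.539 m².
Resultant F = γ·h_c·A = 7.74009 × 7.29 × 1.539 = 86.8385 kN.
I_c = b·h³/36 = 1.71 × 1.8³/36 = 0.27702 m⁴.
Centre of pressure: y_p = y_c + I_c/(y_c·A) = 7.29 + 0.27702/(7.29 × 1.539) = 7.29 + 0.0246914 = 7.31469 m along the plane.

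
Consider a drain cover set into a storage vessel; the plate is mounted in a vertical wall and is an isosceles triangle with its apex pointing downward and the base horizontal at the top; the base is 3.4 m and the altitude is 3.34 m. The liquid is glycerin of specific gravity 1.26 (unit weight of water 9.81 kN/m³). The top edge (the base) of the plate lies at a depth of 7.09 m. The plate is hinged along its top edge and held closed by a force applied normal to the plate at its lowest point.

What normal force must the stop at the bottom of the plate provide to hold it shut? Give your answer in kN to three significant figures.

P ≈ 205 kN

γ = 1.26 × 9.81 = 12.3606 kN/m³.
With the apex down, the centroid sits h/3 = 3.34/3 = 1.11333 m below the base (the top edge), so the centroid depth is h_c = 7.09 + 1.11333 = 8.20333 m.
A = ½ × 3.4 × 3.34 = 5.678 m².
Resultant F = γ·h_c·A = 12.3606 × 8.20333 × 5.678 = 575.738 kN.
I_c = b·h³/36 = 3.4 × 3.34³/36 = 3.51897 m⁴.
Centre of pressure: y_p = y_c + I_c/(y_c·A) = 8.20333 + 3.51897/(8.20333 × 5.678) = 8.20333 + 0.0755492 = 8.27888 m along the plane.
The resultant acts 1.11333 + 0.0755492 = 1.18888 m (along the plate) below the hinge at the top edge, so the moment about the hinge is M = F × 1.18888 = 575.738 × 1.18888 = 684.483 kN·m.
A normal force at the bottom, 3.34 m from the hinge, must supply this moment: P = 684.483/3.34 = 204.935 kN.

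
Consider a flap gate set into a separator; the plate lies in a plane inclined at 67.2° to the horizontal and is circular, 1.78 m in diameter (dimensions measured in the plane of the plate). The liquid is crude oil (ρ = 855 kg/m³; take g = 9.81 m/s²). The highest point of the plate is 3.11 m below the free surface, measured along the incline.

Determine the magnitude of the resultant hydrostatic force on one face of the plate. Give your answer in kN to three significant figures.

γ = ρg = 855 × 9.81 / 1000 = 8.38755 kN/m³.
Let θ = 67.2° be the plate's angle to the horizontal; measure y along the incline from where the plane meets the free surface. Vertical depth h = y·sinθ with sinθ = 0.921863.
The centroid is at the centre, 0.89 m below the top of the plate, so y_c = 3.11 + 0.89 = 4 m and h_c = 4 × 0.921863 = 3.68745 m.
A = π(0.89)² = 2.48846 m².
Resultant F = γ·h_c·A = 8.38755 × 3.68745 × 2.48846 = 76.9648 kN.

F ≈ 77.0 kN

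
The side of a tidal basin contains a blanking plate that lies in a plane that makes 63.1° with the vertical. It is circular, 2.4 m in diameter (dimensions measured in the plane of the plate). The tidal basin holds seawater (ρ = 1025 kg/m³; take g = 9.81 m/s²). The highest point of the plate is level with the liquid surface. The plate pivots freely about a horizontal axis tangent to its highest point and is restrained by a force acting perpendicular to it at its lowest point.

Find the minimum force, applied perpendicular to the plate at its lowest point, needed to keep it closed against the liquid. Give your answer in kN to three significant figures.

γ = ρg = 1025 × 9.81 / 1000 = 10.05525 kN/m³.
The plate makes 63.1° with the vertical, i.e. θ = 90° − 63.1° = 26.9° to the horizontal. Measuring y along the incline from the free-surface line, vertical depth h = y·sinθ with sinθ = 0.452435.
The centroid is at the centre, 1.2 m below the top of the plate, so y_c = 1.2 m and h_c = 1.2 × 0.452435 = 0.542922 m.
A = π(1.2)² = 4.52389 m².
Resultant F = γ·h_c·A = 10.05525 × 0.542922 × 4.52389 = 24.6969 kN.
I_c = πr⁴/4 = π × 1.2⁴/4 = 1.6286 m⁴.
Centre of pressure: y_p = y_c + I_c/(y_c·A) = 1.2 + 1.6286/(1.2 × 4.52389) = 1.2 + 0.3 = 1.5 m along the plane.
The resultant acts 1.2 + 0.3 = 1.5 m (along the plate) below the hinge at the top edge, so the moment about the hinge is M = F × 1.5 = 24.6969 × 1.5 = 37.0453 kN·m.
A normal force at the bottom, 2.4 m from the hinge, must supply this moment: P = 37.0453/2.4 = 15.4355 kN.

P ≈ 15.4 kN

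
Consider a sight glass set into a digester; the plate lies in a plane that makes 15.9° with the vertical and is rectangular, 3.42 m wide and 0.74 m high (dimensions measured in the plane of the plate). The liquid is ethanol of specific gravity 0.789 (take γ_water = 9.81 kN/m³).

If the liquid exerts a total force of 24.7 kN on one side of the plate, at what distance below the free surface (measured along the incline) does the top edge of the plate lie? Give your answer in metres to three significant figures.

γ = 0.789 × 9.81 = 7.74009 kN/m³.
A = 3.42 × 0.74 = 2.5308 m².
From F = γ·h_c·A, the centroid depth is h_c = 24.7/(7.74009 × 2.5308) = 1.26094 m.
The plate makes 15.9° with the vertical, i.e. θ = 90° − 15.9° = 74.1° to the horizontal. Measuring y along the incline from the free-surface line, vertical depth h = y·sinθ with sinθ = 0.961741.
Along the incline, y_c = h_c/sinθ = 1.26094/0.961741 = 1.3111 m.
The centroid lies 0.74/2 = 0.37 m below the top edge, so the top edge sits at y_top = 1.3111 − 0.37 = 0.9411 m along the incline.

y_top ≈ 0.941 m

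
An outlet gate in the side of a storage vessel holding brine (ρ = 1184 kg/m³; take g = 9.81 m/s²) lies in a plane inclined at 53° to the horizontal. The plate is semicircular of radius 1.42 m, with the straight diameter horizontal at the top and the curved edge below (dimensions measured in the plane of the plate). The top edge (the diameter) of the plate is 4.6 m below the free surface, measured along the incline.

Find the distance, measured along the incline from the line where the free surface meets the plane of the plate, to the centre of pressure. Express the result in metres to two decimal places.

y_p = 5.23 m

γ = ρg = 1184 × 9.81 / 1000 = 11.61504 kN/m³.
Let θ = 53° be the plate's angle to the horizontal; measure y along the incline from where the plane meets the free surface. Vertical depth h = y·sinθ with sinθ = 0.798636.
The centroid of a semicircle lies 4r/(3π) = 0.602667 m from the diameter, here below the top edge, so y_c = 4.6 + 0.602667 = 5.20267 m and h_c = 5.20267 × 0.798636 = 4.15504 m.
A = πr²/2 = π × 1.42²/2 = 3.16735 m².
Resultant F = γ·h_c·A = 11.61504 × 4.15504 × 3.16735 = 152.859 kN.
I_c = (π/8 − 8/(9π))·r⁴ = 0.109757 × 1.42⁴ = 0.446258 m⁴.
Centre of pressure: y_p = y_c + I_c/(y_c·A) = 5.20267 + 0.446258/(5.20267 × 3.16735) = 5.20267 + 0.0270809 = 5.22975 m along the plane.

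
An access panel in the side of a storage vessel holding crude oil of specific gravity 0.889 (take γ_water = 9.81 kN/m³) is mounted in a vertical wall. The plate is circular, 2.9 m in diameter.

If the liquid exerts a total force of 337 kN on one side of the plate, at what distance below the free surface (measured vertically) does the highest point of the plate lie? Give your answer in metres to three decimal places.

γ = 0.889 × 9.81 = 8.72109 kN/m³.
A = π(1.45)² = 6.6052 m².
From F = γ·h_c·A, the centroid depth is h_c = 337/(8.72109 × 6.6052) = 5.85023 m.
The centroid is at the centre, 1.45 m below the top of the plate, so the highest point sits at h_top = 5.85023 − 1.45 = 4.40023 m below the surface.

d_top ≈ 4.400 m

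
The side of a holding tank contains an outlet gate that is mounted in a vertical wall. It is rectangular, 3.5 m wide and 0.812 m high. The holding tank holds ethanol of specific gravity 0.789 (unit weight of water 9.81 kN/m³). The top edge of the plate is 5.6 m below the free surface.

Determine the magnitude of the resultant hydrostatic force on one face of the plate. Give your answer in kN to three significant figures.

γ = 0.789 × 9.81 = 7.74009 kN/m³.
The centroid lies 0.812/2 = 0.406 m below the top edge, so the centroid depth is h_c = 5.6 + 0.406 = 6.006 m.
A = 3.5 × 0.812 = 2.842 m².
Resultant F = γ·h_c·A = 7.74009 × 6.006 × 2.842 = 132.116 kN.

F ≈ 132 kN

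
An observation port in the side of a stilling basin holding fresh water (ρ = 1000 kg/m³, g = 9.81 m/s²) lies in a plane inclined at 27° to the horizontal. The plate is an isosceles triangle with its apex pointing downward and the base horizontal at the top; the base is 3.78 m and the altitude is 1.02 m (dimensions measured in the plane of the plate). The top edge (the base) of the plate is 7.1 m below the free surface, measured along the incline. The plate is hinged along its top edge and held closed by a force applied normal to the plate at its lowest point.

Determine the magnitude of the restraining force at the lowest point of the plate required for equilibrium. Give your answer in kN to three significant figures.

P ≈ 21.8 kN

γ = ρg = 1000 × 9.81 = 9810 N/m³ = 9.81 kN/m³.
Let θ = 27° be the plate's angle to the horizontal; measure y along the incline from where the plane meets the free surface. Vertical depth h = y·sinθ with sinθ = 0.453990.
With the apex down, the centroid sits h/3 = 1.02/3 = 0.34 m below the base (the top edge), so y_c = 7.1 + 0.34 = 7.44 m and h_c = 7.44 × 0.453990 = 3.37769 m.
A = ½ × 3.78 × 1.02 = 1.9278 m².
Resultant F = γ·h_c·A = 9.81 × 3.37769 × 1.9278 = 63.8779 kN.
I_c = b·h³/36 = 3.78 × 1.02³/36 = 0.111427 m⁴.
Centre of pressure: y_p = y_c + I_c/(y_c·A) = 7.44 + 0.111427/(7.44 × 1.9278) = 7.44 + 0.00776883 = 7.44777 m along the plane.
The resultant acts 0.34 + 0.00776883 = 0.347769 m (along the plate) below the hinge at the top edge, so the moment about the hinge is M = F × 0.347769 = 63.8779 × 0.347769 = 22.2148 kN·m.
A normal force at the bottom, 1.02 m from the hinge, must supply this moment: P = 22.2148/1.02 = 21.7792 kN.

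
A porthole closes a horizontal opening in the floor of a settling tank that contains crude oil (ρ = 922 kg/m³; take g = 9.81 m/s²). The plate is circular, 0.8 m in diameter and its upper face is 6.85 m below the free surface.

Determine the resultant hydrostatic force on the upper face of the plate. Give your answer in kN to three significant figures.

F ≈ 31.1 kN

γ = ρg = 922 × 9.81 / 1000 = 9.04482 kN/m³.
The plate is horizontal, so pressure is uniform at p = γ·h = 9.04482 × 6.85 = 61.957 kN/m².
A = π(0.4)² = 0.502655 m².
F = p·A = 61.957 × 0.502655 = 31.143 kN.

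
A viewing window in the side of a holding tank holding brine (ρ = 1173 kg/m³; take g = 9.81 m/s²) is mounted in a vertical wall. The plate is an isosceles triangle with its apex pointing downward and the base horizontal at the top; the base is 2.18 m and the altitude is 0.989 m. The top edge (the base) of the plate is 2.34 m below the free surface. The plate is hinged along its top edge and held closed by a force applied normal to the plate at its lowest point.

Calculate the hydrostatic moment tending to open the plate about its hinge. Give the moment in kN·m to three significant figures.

γ = ρg = 1173 × 9.81 / 1000 = 11.50713 kN/m³.
With the apex down, the centroid sits h/3 = 0.989/3 = 0.329667 m below the base (the top edge), so the centroid depth is h_c = 2.34 + 0.329667 = 2.66967 m.
A = ½ × 2.18 × 0.989 = 1.07801 m².
Resultant F = γ·h_c·A = 11.50713 × 2.66967 × 1.07801 = 33.1167 kN.
I_c = b·h³/36 = 2.18 × 0.989³/36 = 0.0585791 m⁴.
Centre of pressure: y_p = y_c + I_c/(y_c·A) = 2.66967 + 0.0585791/(2.66967 × 1.07801) = 2.66967 + 0.0203546 = 2.69002 m along the plane.
The resultant acts 0.329667 + 0.0203546 = 0.350022 m (along the plate) below the hinge at the top edge, so the moment about the hinge is M = F × 0.350022 = 33.1167 × 0.350022 = 11.5916 kN·m.

M ≈ 11.6 kN·m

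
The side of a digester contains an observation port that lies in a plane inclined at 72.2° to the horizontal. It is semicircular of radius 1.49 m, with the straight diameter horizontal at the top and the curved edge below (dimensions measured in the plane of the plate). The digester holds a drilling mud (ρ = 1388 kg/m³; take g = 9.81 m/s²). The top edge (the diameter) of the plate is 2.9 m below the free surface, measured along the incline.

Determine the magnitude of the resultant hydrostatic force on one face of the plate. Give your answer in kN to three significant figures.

γ = ρg = 1388 × 9.81 / 1000 = 13.61628 kN/m³.
Let θ = 72.2° be the plate's angle to the horizontal; measure y along the incline from where the plane meets the free surface. Vertical depth h = y·sinθ with sinθ = 0.952129.
The centroid of a semicircle lies 4r/(3π) = 0.632376 m from the diameter, here below the top edge, so y_c = 2.9 + 0.632376 = 3.53238 m and h_c = 3.53238 × 0.952129 = 3.36328 m.
A = πr²/2 = π × 1.49²/2 = 3.48732 m².
Resultant F = γ·h_c·A = 13.61628 × 3.36328 × 3.48732 = 159.703 kN.

F ≈ 160 kN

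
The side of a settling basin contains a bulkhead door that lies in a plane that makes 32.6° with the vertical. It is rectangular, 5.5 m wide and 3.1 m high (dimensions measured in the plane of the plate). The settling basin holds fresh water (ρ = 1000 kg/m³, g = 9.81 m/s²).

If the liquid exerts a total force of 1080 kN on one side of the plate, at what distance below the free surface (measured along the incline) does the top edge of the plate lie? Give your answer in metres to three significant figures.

γ = ρg = 1000 × 9.81 = 9810 N/m³ = 9.81 kN/m³.
A = 5.5 × 3.1 = 17.05 m².
From F = γ·h_c·A, the centroid depth is h_c = 1080/(9.81 × 17.05) = 6.45699 m.
The plate makes 32.6° with the vertical, i.e. θ = 90° − 32.6° = 57.4° to the horizontal. Measuring y along the incline from the free-surface line, vertical depth h = y·sinθ with sinθ = 0.842452.
Along the incline, y_c = h_c/sinθ = 6.45699/0.842452 = 7.66452 m.
The centroid lies 3.1/2 = 1.55 m below the top edge, so the top edge sits at y_top = 7.66452 − 1.55 = 6.11452 m along the incline.

y_top ≈ 6.11 m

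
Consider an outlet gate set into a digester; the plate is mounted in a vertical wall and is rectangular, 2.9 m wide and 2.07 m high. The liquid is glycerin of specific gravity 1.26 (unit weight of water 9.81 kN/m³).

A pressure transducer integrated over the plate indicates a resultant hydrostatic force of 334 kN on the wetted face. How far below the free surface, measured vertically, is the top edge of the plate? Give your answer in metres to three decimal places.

γ = 1.26 × 9.81 = 12.3606 kN/m³.
A = 2.9 × 2.07 = 6.003 m².
From F = γ·h_c·A, the centroid depth is h_c = 334/(12.3606 × 6.003) = 4.50131 m.
The centroid lies 2.07/2 = 1.035 m below the top edge, so the top edge sits at h_top = 4.50131 − 1.035 = 3.46631 m below the surface.

d_top ≈ 3.466 m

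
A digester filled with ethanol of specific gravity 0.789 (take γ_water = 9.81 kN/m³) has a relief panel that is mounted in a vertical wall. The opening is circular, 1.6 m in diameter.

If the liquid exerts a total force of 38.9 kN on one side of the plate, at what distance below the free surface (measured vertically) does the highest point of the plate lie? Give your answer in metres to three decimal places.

d_top ≈ 1.700 m

γ = 0.789 × 9.81 = 7.74009 kN/m³.
A = π(0.8)² = 2.01062 m².
From F = γ·h_c·A, the centroid depth is h_c = 38.9/(7.74009 × 2.01062) = 2.49962 m.
The centroid is at the centre, 0.8 m below the top of the plate, so the highest point sits at h_top = 2.49962 − 0.8 = 1.69962 m below the surface.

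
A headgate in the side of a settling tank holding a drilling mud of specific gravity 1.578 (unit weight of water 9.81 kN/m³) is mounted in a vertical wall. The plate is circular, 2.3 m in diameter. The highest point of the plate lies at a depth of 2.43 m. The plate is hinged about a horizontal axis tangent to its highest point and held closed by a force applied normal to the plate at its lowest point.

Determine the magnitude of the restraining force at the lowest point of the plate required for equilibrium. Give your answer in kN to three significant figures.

P ≈ 124 kN

γ = 1.578 × 9.81 = 15.48018 kN/m³.
The centroid is at the centre, 1.15 m below the top of the plate, so the centroid depth is h_c = 2.43 + 1.15 = 3.58 m.
A = π(1.15)² = 4.15476 m².
Resultant F = γ·h_c·A = 15.48018 × 3.58 × 4.15476 = 230.253 kN.
I_c = πr⁴/4 = π × 1.15⁴/4 = 1.37367 m⁴.
Centre of pressure: y_p = y_c + I_c/(y_c·A) = 3.58 + 1.37367/(3.58 × 4.15476) = 3.58 + 0.0923535 = 3.67235 m along the plane.
The resultant acts 1.15 + 0.0923535 = 1.24235 m (along the plate) below the hinge at the top edge, so the moment about the hinge is M = F × 1.24235 = 230.253 × 1.24235 = 286.055 kN·m.
A normal force at the bottom, 2.3 m from the hinge, must supply this moment: P = 286.055/2.3 = 124.372 kN.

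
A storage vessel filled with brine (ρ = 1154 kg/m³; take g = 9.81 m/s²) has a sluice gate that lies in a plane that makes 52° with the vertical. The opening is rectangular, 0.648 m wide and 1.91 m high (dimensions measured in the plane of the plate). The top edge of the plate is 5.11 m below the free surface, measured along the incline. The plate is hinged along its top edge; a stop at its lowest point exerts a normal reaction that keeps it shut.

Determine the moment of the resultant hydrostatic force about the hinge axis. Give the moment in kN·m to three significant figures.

γ = ρg = 1154 × 9.81 / 1000 = 11.32074 kN/m³.
The plate makes 52° with the vertical, i.e. θ = 90° − 52° = 38° to the horizontal. Measuring y along the incline from the free-surface line, vertical depth h = y·sinθ with sinθ = 0.615661.
The centroid lies 1.91/2 = 0.955 m below the top edge, so y_c = 5.11 + 0.955 = 6.065 m and h_c = 6.065 × 0.615661 = 3.73398 m.
A = 0.648 × 1.91 = 1.23768 m².
Resultant F = γ·h_c·A = 11.32074 × 3.73398 × 1.23768 = 52.3185 kN.
I_c = b·h³/12 = 0.648 × 1.91³/12 = 0.376265 m⁴.
Centre of pressure: y_p = y_c + I_c/(y_c·A) = 6.065 + 0.376265/(6.065 × 1.23768) = 6.065 + 0.050125 = 6.11513 m along the plane.
The resultant acts 0.955 + 0.050125 = 1.00513 m (along the plate) below the hinge at the top edge, so the moment about the hinge is M = F × 1.00513 = 52.3185 × 1.00513 = 52.5869 kN·m.

M ≈ 52.6 kN·m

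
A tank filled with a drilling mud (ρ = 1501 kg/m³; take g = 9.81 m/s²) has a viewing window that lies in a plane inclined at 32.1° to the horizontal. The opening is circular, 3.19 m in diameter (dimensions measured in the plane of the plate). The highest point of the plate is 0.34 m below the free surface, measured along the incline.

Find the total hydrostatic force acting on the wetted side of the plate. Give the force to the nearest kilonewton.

F ≈ 121 kN

γ = ρg = 1501 × 9.81 / 1000 = 14.72481 kN/m³.
Let θ = 32.1° be the plate's angle to the horizontal; measure y along the incline from where the plane meets the free surface. Vertical depth h = y·sinθ with sinθ = 0.531399.
The centroid is at the centre, 1.595 m below the top of the plate, so y_c = 0.34 + 1.595 = 1.935 m and h_c = 1.935 × 0.531399 = 1.02826 m.
A = π(1.595)² = 7.99229 m².
Resultant F = γ·h_c·A = 14.72481 × 1.02826 × 7.99229 = 121.011 kN.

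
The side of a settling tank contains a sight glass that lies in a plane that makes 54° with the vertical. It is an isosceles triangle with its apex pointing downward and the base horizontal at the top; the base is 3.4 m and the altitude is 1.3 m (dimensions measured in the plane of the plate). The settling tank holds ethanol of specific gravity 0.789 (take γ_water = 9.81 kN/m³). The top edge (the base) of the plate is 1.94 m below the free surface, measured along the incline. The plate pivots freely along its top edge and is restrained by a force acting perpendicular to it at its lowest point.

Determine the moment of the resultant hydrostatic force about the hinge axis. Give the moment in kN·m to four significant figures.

M ≈ 11.28 kN·m

γ = 0.789 × 9.81 = 7.74009 kN/m³.
The plate makes 54° with the vertical, i.e. θ = 90° − 54° = 36° to the horizontal. Measuring y along the incline from the free-surface line, vertical depth h = y·sinθ with sinθ = 0.587785.
With the apex down, the centroid sits h/3 = 1.3/3 = 0.433333 m below the base (the top edge), so y_c = 1.94 + 0.433333 = 2.37333 m and h_c = 2.37333 × 0.587785 = 1.39501 m.
A = ½ × 3.4 × 1.3 = 2.21 m².
Resultant F = γ·h_c·A = 7.74009 × 1.39501 × 2.21 = 23.8625 kN.
I_c = b·h³/36 = 3.4 × 1.3³/36 = 0.207494 m⁴.
Centre of pressure: y_p = y_c + I_c/(y_c·A) = 2.37333 + 0.207494/(2.37333 × 2.21) = 2.37333 + 0.0395599 = 2.41289 m along the plane.
The resultant acts 0.433333 + 0.0395599 = 0.472893 m (along the plate) below the hinge at the top edge, so the moment about the hinge is M = F × 0.472893 = 23.8625 × 0.472893 = 11.2844 kN·m.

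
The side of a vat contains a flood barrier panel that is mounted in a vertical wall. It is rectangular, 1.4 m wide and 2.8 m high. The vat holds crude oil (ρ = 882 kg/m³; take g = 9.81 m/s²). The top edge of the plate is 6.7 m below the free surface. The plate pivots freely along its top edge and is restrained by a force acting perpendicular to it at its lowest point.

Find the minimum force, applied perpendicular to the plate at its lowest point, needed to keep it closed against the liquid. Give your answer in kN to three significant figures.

γ = ρg = 882 × 9.81 / 1000 = 8.65242 kN/m³.
The centroid lies 2.8/2 = 1.4 m below the top edge, so the centroid depth is h_c = 6.7 + 1.4 = 8.1 m.
A = 1.4 × 2.8 = 3.92 m².
Resultant F = γ·h_c·A = 8.65242 × 8.1 × 3.92 = 274.732 kN.
I_c = b·h³/12 = 1.4 × 2.8³/12 = 2.56107 m⁴.
Centre of pressure: y_p = y_c + I_c/(y_c·A) = 8.1 + 2.56107/(8.1 × 3.92) = 8.1 + 0.0806585 = 8.18066 m along the plane.
The resultant acts 1.4 + 0.0806585 = 1.48066 m (along the plate) below the hinge at the top edge, so the moment about the hinge is M = F × 1.48066 = 274.732 × 1.48066 = 406.785 kN·m.
A normal force at the bottom, 2.8 m from the hinge, must supply this moment: P = 406.785/2.8 = 145.28 kN.

P ≈ 145 kN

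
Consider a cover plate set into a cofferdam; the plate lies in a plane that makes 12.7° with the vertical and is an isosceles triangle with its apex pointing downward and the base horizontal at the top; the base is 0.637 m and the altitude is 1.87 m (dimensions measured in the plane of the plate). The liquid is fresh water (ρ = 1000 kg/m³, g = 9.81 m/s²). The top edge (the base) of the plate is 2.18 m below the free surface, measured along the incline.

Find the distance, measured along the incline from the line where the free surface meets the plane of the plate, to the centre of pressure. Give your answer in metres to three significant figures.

y_p = 2.87 m

γ = ρg = 1000 × 9.81 = 9810 N/m³ = 9.81 kN/m³.
The plate makes 12.7° with the vertical, i.e. θ = 90° − 12.7° = 77.3° to the horizontal. Measuring y along the incline from the free-surface line, vertical depth h = y·sinθ with sinθ = 0.975535.
With the apex down, the centroid sits h/3 = 1.87/3 = 0.623333 m below the base (the top edge), so y_c = 2.18 + 0.623333 = 2.80333 m and h_c = 2.80333 × 0.975535 = 2.73475 m.
A = ½ × 0.637 × 1.87 = 0.595595 m².
Resultant F = γ·h_c·A = 9.81 × 2.73475 × 0.595595 = 15.9786 kN.
I_c = b·h³/36 = 0.637 × 1.87³/36 = 0.115708 m⁴.
Centre of pressure: y_p = y_c + I_c/(y_c·A) = 2.80333 + 0.115708/(2.80333 × 0.595595) = 2.80333 + 0.0693008 = 2.87263 m along the plane.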